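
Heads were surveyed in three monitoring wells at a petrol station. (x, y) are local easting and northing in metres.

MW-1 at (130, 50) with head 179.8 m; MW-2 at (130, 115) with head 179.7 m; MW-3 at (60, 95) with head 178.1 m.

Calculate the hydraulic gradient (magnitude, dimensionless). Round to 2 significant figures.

With h = a·x + b·y + c and MW-1 as origin, the differences give:
  0·a + 65·b = -0.1
  (-70)·a + 45·b = -1.7
Eliminate b (×45 and ×65, subtract): 4550·a = 106.00 → a = ∂h/∂x = +0.02330
Back-substitute: b = ∂h/∂y = -0.001538.
|∇h| = √(0.02330² + -0.001538²) = 0.02335

0.023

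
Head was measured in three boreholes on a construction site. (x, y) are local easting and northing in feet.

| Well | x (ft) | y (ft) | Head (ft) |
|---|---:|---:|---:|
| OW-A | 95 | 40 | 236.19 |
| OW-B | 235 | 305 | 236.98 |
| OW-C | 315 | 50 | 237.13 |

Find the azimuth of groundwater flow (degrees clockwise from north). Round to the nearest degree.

260°

Differences from OW-A: to OW-B (Δx, Δy, Δh) = (140, 265, +0.79); to OW-C = (220, 10, +0.94).
Determinant of the coordinate differences = 140·10 − 220·265 = -56900.
∂h/∂x = [(+0.79)·10 − (+0.94)·265] / -56900 = +0.004239
∂h/∂y = [140·(+0.94) − 220·(+0.79)] / -56900 = +0.0007417
Flow direction (−∇h) has components (-0.004239 E, -0.0007417 N).
Azimuth = atan2(E, N) = atan2(-0.004239, -0.0007417) = 260.1° ≈ 260°.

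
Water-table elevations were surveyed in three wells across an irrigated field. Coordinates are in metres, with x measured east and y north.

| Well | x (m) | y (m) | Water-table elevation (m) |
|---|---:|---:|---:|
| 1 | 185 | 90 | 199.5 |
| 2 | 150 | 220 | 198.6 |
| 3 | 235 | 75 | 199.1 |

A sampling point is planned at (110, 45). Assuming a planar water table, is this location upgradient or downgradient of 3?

upgradient

With h = a·x + b·y + c and 1 as origin, the differences give:
  (-35)·a + 130·b = -0.9
  50·a + (-15)·b = -0.4
Eliminate b (×(-15) and ×130, subtract): -5975·a = 65.50 → a = ∂h/∂x = -0.01096
Back-substitute: b = ∂h/∂y = -0.009874.
Head at (110, 45) = 199.5 + (-0.01096)·(-75) + (-0.009874)·(-45) = 200.77 m.
That is higher than the 199.1 m at 3, so the point is upgradient.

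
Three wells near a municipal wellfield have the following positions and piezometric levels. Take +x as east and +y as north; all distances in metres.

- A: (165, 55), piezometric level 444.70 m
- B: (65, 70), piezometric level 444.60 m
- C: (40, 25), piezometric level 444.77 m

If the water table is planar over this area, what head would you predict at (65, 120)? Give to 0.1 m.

Taking A as reference: B−A = (-100, 15, -0.10); C−A = (-125, -30, +0.07).
Determinant of the coordinate differences = (-100)·(-30) − (-125)·15 = 4875.
∂h/∂x = [(-0.10)·(-30) − (+0.07)·15] / 4875 = +0.0004000
∂h/∂y = [(-100)·(+0.07) − (-125)·(-0.10)] / 4875 = -0.004000
h(65, 120) = 444.70 + (+0.0004000)·(-100) + (-0.004000)·(65) = 444.70 -0.040 -0.260 = 444.400 m.

444.4 m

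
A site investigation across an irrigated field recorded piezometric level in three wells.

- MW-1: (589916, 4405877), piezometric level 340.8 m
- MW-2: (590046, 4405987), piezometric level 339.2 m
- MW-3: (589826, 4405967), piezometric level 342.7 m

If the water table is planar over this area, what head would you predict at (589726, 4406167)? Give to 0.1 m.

With h = a·x + b·y + c and MW-1 as origin, the differences give:
  130·a + 110·b = -1.6
  (-90)·a + 90·b = +1.9
Eliminate b (×90 and ×110, subtract): 21600·a = -353.00 → a = ∂h/∂x = -0.01634
Back-substitute: b = ∂h/∂y = +0.004769.
h(589726, 4406167) = 340.8 + (-0.01634)·(-190) + (+0.004769)·(290) = 340.8 +3.105 +1.383 = 345.288 m.

345.3 m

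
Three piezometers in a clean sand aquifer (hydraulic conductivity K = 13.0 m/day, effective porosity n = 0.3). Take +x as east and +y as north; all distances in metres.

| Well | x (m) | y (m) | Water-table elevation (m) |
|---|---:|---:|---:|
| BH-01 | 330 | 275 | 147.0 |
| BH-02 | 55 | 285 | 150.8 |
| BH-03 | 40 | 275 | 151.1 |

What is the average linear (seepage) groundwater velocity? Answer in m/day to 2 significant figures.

Taking BH-01 as reference: BH-02−BH-01 = (-275, 10, +3.8); BH-03−BH-01 = (-290, 0, +4.1).
Determinant of the coordinate differences = (-275)·0 − (-290)·10 = 2900.
∂h/∂x = [(+3.8)·0 − (+4.1)·10] / 2900 = -0.01414
∂h/∂y = [(-275)·(+4.1) − (-290)·(+3.8)] / 2900 = -0.008793
|∇h| = √(-0.01414² + -0.008793²) = 0.01665
Seepage velocity v = K·i/n = 13.0 × 0.01665 / 0.3 = 0.7215 m/day.

0.72 m/day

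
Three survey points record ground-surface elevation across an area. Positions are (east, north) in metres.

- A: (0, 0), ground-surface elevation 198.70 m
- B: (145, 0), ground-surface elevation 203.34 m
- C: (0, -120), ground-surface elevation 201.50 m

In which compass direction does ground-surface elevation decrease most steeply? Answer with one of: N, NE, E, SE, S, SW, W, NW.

∂z/∂x = (203.34 − 198.70) / (145 − 0) = +0.03200
∂z/∂y = (201.50 − 198.70) / (-120 − 0) = -0.02333
Steepest decrease is along −∇f = (-0.03200 E, +0.02333 N) → northwest.

NW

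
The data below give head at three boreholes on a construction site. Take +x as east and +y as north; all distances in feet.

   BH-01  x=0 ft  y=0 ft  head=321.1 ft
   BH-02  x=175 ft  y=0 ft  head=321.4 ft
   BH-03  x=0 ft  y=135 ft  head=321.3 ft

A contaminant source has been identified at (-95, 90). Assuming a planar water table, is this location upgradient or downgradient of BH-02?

∂h/∂x = (321.4 − 321.1) / (175 − 0) = +0.001714
∂h/∂y = (321.3 − 321.1) / (135 − 0) = +0.001481
Head at (-95, 90) = 321.1 + (+0.001714)·(-95) + (+0.001481)·(90) = 321.07 ft.
That is lower than the 321.4 ft at BH-02, so the point is downgradient.

downgradient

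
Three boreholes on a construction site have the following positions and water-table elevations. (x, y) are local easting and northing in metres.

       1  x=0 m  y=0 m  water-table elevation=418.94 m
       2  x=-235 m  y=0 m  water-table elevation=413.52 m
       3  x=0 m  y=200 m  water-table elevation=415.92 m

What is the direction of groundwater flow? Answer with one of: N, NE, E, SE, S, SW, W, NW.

∂h/∂x = (413.52 − 418.94) / (-235 − 0) = +0.02306
∂h/∂y = (415.92 − 418.94) / (200 − 0) = -0.01510
Flow = −∇h = (-0.02306 east, +0.01510 north), which points northwest.

NW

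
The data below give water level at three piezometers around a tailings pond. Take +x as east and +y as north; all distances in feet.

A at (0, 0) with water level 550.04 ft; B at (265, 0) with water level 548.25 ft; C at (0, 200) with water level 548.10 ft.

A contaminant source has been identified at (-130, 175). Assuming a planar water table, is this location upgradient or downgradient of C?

∂h/∂x = (548.25 − 550.04) / (265 − 0) = -0.006755
∂h/∂y = (548.10 − 550.04) / (200 − 0) = -0.009700
Head at (-130, 175) = 550.04 + (-0.006755)·(-130) + (-0.009700)·(175) = 549.22 ft.
That is higher than the 548.10 ft at C, so the point is upgradient.

upgradient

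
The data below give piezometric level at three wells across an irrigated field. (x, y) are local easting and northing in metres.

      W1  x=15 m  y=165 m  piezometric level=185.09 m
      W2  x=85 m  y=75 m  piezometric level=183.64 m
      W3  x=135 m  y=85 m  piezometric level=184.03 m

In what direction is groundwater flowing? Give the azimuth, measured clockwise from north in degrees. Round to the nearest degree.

Differences from W1: to W2 (Δx, Δy, Δh) = (70, -90, -1.45); to W3 = (120, -80, -1.06).
Solve a·Δx + b·Δy = Δh: det = 70·(-80) − 120·(-90) = 5200.
∂h/∂x = [(-1.45)·(-80) − (-1.06)·(-90)] / 5200 = +0.003962
∂h/∂y = [70·(-1.06) − 120·(-1.45)] / 5200 = +0.01919
Flow direction (−∇h) has components (-0.003962 E, -0.01919 N).
Azimuth = atan2(E, N) = atan2(-0.003962, -0.01919) = 191.7° ≈ 192°.

192°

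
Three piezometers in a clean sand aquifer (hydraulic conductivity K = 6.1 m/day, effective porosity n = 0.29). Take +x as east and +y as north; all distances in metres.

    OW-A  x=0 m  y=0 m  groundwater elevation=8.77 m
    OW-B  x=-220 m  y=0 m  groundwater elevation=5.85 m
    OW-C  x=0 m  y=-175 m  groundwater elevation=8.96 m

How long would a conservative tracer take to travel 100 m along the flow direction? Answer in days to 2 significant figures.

360 days

∂h/∂x = (5.85 − 8.77) / (-220 − 0) = +0.01327
∂h/∂y = (8.96 − 8.77) / (-175 − 0) = -0.001086
|∇h| = √(0.01327² + -0.001086²) = 0.01331
Seepage velocity v = K·i/n = 6.1 × 0.01331 / 0.29 = 0.28 m/day.
t = 100 / 0.28 = 357.1 days.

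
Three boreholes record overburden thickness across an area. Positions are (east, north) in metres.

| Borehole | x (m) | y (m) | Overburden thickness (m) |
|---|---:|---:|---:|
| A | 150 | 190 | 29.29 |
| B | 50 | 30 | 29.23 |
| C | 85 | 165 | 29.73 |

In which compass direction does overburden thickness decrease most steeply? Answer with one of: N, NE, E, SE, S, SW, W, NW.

SE

With d = a·x + b·y + c and A as origin, the differences give:
  (-100)·a + (-160)·b = -0.06
  (-65)·a + (-25)·b = +0.44
Eliminate b (×(-25) and ×(-160), subtract): -7900·a = 71.900 → a = ∂d/∂x = -0.009101
Back-substitute: b = ∂d/∂y = +0.006063.
Steepest decrease is along −∇f = (+0.009101 E, -0.006063 N) → southeast.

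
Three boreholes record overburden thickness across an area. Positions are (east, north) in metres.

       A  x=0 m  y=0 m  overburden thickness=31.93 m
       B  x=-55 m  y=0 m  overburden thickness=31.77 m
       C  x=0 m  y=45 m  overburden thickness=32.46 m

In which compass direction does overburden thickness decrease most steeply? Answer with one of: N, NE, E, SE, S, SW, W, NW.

S

∂d/∂x = (31.77 − 31.93) / (-55 − 0) = +0.002909
∂d/∂y = (32.46 − 31.93) / (45 − 0) = +0.01178
Steepest decrease is along −∇f = (-0.002909 E, -0.01178 N) → south.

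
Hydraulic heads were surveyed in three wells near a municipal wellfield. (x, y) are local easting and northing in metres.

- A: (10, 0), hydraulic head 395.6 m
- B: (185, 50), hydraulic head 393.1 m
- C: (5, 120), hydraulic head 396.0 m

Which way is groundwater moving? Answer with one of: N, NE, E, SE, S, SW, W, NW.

Three-point gradient (reference A): Δ to B = (175, 50, -2.5), Δ to C = (-5, 120, +0.4).
∂h/∂x = -0.01506, ∂h/∂y = +0.002706 (det = 21250).
Flow = −∇h = (+0.01506 east, -0.002706 north), which points east.

E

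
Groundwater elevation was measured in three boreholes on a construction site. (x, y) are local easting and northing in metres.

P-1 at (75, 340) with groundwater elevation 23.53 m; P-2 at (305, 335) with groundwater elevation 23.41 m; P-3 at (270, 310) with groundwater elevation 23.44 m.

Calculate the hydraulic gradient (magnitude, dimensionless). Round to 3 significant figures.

Taking P-1 as reference: P-2−P-1 = (230, -5, -0.12); P-3−P-1 = (195, -30, -0.09).
Solve a·Δx + b·Δy = Δh: det = 230·(-30) − 195·(-5) = -5925.
∂h/∂x = [(-0.12)·(-30) − (-0.09)·(-5)] / -5925 = -0.0005316
∂h/∂y = [230·(-0.09) − 195·(-0.12)] / -5925 = -0.0004557
|∇h| = √(-0.0005316² + -0.0004557²) = 0.0007002

0.000700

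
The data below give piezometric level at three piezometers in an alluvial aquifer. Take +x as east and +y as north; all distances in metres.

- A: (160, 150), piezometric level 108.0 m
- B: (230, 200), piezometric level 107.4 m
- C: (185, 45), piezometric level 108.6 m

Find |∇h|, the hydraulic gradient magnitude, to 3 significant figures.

Three-point gradient (reference A): Δ to B = (70, 50, -0.6), Δ to C = (25, -105, +0.6).
∂h/∂x = -0.003837, ∂h/∂y = -0.006628 (det = -8600).
|∇h| = √(-0.003837² + -0.006628²) = 0.007659

0.00766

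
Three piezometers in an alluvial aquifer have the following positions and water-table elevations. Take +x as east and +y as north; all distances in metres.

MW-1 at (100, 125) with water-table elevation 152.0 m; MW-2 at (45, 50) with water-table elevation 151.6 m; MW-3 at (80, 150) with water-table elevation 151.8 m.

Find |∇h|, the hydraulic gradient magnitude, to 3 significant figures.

With h = a·x + b·y + c and MW-1 as origin, the differences give:
  (-55)·a + (-75)·b = -0.4
  (-20)·a + 25·b = -0.2
Eliminate b (×25 and ×(-75), subtract): -2875·a = -25.00 → a = ∂h/∂x = +0.008696
Back-substitute: b = ∂h/∂y = -0.001043.
|∇h| = √(0.008696² + -0.001043²) = 0.008758

0.00876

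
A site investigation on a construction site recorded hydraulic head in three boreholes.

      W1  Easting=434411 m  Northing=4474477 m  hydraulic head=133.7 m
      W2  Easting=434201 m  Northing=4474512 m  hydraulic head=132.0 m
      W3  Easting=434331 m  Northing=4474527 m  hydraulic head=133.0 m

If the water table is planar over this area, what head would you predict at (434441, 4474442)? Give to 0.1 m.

Taking W1 as reference: W2−W1 = (-210, 35, -1.7); W3−W1 = (-80, 50, -0.7).
Solve a·Δx + b·Δy = Δh: det = (-210)·50 − (-80)·35 = -7700.
∂h/∂x = [(-1.7)·50 − (-0.7)·35] / -7700 = +0.007857
∂h/∂y = [(-210)·(-0.7) − (-80)·(-1.7)] / -7700 = -0.001429
h(434441, 4474442) = 133.7 + (+0.007857)·(30) + (-0.001429)·(-35) = 133.7 +0.236 +0.050 = 133.986 m.

134.0 m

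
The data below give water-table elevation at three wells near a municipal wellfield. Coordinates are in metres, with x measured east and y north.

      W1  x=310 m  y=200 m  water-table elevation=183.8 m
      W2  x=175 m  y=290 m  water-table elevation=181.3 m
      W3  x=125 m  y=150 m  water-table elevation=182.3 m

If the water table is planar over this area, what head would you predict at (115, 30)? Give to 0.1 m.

Taking W1 as reference: W2−W1 = (-135, 90, -2.5); W3−W1 = (-185, -50, -1.5).
Solve a·Δx + b·Δy = Δh: det = (-135)·(-50) − (-185)·90 = 23400.
∂h/∂x = [(-2.5)·(-50) − (-1.5)·90] / 23400 = +0.01111
∂h/∂y = [(-135)·(-1.5) − (-185)·(-2.5)] / 23400 = -0.01111
h(115, 30) = 183.8 + (+0.01111)·(-195) + (-0.01111)·(-170) = 183.8 -2.167 +1.889 = 183.522 m.

183.5 m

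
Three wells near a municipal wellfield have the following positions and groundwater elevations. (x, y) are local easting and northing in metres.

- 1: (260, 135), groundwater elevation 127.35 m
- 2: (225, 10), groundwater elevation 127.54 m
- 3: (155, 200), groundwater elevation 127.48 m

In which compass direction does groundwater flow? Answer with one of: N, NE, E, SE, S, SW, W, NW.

NE

Taking 1 as reference: 2−1 = (-35, -125, +0.19); 3−1 = (-105, 65, +0.13).
Solve a·Δx + b·Δy = Δh: det = (-35)·65 − (-105)·(-125) = -15400.
∂h/∂x = [(+0.19)·65 − (+0.13)·(-125)] / -15400 = -0.001857
∂h/∂y = [(-35)·(+0.13) − (-105)·(+0.19)] / -15400 = -0.001000
Flow = −∇h = (+0.001857 east, +0.001000 north), which points northeast.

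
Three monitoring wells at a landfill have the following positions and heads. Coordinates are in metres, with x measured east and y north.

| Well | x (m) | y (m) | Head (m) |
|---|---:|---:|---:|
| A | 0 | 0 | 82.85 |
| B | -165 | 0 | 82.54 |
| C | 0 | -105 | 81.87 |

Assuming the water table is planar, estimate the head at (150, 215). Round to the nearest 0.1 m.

85.1 m

∂h/∂x = (82.54 − 82.85) / (-165 − 0) = +0.001879
∂h/∂y = (81.87 − 82.85) / (-105 − 0) = +0.009333
h(150, 215) = 82.85 + (+0.001879)·(150) + (+0.009333)·(215) = 82.85 +0.282 +2.007 = 85.138 m.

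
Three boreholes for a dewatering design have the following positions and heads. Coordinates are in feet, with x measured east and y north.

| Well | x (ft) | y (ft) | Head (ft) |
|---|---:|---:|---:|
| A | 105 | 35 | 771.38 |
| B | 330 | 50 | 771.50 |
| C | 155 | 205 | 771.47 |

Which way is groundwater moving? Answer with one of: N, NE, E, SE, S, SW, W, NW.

SW

With h = a·x + b·y + c and A as origin, the differences give:
  225·a + 15·b = +0.12
  50·a + 170·b = +0.09
Eliminate b (×170 and ×15, subtract): 37500·a = 19.050 → a = ∂h/∂x = +0.0005080
Back-substitute: b = ∂h/∂y = +0.0003800.
Flow = −∇h = (-0.0005080 east, -0.0003800 north), which points southwest.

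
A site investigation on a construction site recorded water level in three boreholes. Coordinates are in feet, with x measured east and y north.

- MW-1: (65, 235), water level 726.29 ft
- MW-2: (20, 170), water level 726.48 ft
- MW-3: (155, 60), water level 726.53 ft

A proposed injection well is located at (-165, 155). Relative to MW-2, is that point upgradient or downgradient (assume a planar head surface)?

upgradient

With h = a·x + b·y + c and MW-1 as origin, the differences give:
  (-45)·a + (-65)·b = +0.19
  90·a + (-175)·b = +0.24
Eliminate b (×(-175) and ×(-65), subtract): 13725·a = -17.650 → a = ∂h/∂x = -0.001286
Back-substitute: b = ∂h/∂y = -0.002033.
Head at (-165, 155) = 726.29 + (-0.001286)·(-230) + (-0.002033)·(-80) = 726.75 ft.
That is higher than the 726.48 ft at MW-2, so the point is upgradient.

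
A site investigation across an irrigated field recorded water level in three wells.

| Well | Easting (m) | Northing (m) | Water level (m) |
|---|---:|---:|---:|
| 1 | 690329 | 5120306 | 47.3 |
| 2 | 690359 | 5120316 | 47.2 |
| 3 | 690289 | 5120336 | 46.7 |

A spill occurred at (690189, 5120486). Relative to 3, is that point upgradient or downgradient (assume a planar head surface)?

Taking 1 as reference: 2−1 = (30, 10, -0.1); 3−1 = (-40, 30, -0.6).
Determinant of the coordinate differences = 30·30 − (-40)·10 = 1300.
∂h/∂x = [(-0.1)·30 − (-0.6)·10] / 1300 = +0.002308
∂h/∂y = [30·(-0.6) − (-40)·(-0.1)] / 1300 = -0.01692
Head at (690189, 5120486) = 47.3 + (+0.002308)·(-140) + (-0.01692)·(180) = 43.93 m.
That is lower than the 46.7 m at 3, so the point is downgradient.

downgradient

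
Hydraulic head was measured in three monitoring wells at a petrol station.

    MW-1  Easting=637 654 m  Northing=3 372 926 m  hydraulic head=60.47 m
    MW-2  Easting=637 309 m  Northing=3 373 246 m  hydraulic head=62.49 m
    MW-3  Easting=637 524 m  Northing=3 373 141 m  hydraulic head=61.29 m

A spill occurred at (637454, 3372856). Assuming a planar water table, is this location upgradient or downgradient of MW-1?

upgradient

Differences from MW-1: to MW-2 (Δx, Δy, Δh) = (-345, 320, +2.02); to MW-3 = (-130, 215, +0.82).
Determinant of the coordinate differences = (-345)·215 − (-130)·320 = -32575.
∂h/∂x = [(+2.02)·215 − (+0.82)·320] / -32575 = -0.005277
∂h/∂y = [(-345)·(+0.82) − (-130)·(+2.02)] / -32575 = +0.0006232
Head at (637454, 3372856) = 60.47 + (-0.005277)·(-200) + (+0.0006232)·(-70) = 61.48 m.
That is higher than the 60.47 m at MW-1, so the point is upgradient.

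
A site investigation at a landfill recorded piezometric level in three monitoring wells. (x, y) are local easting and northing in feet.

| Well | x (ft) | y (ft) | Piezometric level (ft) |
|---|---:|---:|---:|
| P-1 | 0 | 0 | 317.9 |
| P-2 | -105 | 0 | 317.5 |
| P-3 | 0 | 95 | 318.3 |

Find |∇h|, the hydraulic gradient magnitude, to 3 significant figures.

∂h/∂x = (317.5 − 317.9) / (-105 − 0) = +0.003810
∂h/∂y = (318.3 − 317.9) / (95 − 0) = +0.004211
|∇h| = √(0.003810² + 0.004211²) = 0.005679

0.00568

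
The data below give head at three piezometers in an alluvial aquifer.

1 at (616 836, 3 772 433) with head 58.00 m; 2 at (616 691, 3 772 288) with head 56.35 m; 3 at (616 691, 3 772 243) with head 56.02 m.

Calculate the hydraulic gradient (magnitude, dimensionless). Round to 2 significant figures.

Taking 1 as reference: 2−1 = (-145, -145, -1.65); 3−1 = (-145, -190, -1.98).
Solve a·Δx + b·Δy = Δh: det = (-145)·(-190) − (-145)·(-145) = 6525.
∂h/∂x = [(-1.65)·(-190) − (-1.98)·(-145)] / 6525 = +0.004046
∂h/∂y = [(-145)·(-1.98) − (-145)·(-1.65)] / 6525 = +0.007333
|∇h| = √(0.004046² + 0.007333²) = 0.008375

0.0084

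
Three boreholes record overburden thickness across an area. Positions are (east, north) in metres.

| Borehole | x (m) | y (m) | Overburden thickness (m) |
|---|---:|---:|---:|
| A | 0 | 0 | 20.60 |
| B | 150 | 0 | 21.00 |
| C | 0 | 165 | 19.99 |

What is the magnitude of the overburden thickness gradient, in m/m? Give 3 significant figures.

∂d/∂x = (21.00 − 20.60) / (150 − 0) = +0.002667
∂d/∂y = (19.99 − 20.60) / (165 − 0) = -0.003697
|∇f| = √(0.002667² + -0.003697²) = 0.004559 m/m

0.00456 m/m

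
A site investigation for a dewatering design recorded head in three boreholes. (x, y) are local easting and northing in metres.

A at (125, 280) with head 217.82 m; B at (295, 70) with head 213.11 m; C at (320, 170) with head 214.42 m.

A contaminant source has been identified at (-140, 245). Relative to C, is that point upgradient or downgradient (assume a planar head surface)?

upgradient

With h = a·x + b·y + c and A as origin, the differences give:
  170·a + (-210)·b = -4.71
  195·a + (-110)·b = -3.40
Eliminate b (×(-110) and ×(-210), subtract): 22250·a = -195.900 → a = ∂h/∂x = -0.008804
Back-substitute: b = ∂h/∂y = +0.01530.
Head at (-140, 245) = 217.82 + (-0.008804)·(-265) + (+0.01530)·(-35) = 219.62 m.
That is higher than the 214.42 m at C, so the point is upgradient.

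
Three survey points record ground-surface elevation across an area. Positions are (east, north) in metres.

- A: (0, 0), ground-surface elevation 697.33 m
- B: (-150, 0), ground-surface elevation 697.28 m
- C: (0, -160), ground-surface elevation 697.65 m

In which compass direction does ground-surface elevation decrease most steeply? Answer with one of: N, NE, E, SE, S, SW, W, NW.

N

∂z/∂x = (697.28 − 697.33) / (-150 − 0) = +0.0003333
∂z/∂y = (697.65 − 697.33) / (-160 − 0) = -0.002000
Steepest decrease is along −∇f = (-0.0003333 E, +0.002000 N) → north.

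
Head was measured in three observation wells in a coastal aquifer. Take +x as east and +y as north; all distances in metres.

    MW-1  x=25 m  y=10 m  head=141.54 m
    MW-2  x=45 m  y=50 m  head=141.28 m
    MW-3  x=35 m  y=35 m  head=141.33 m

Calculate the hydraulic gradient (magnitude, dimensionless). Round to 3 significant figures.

Three-point gradient (reference MW-1): Δ to MW-2 = (20, 40, -0.26), Δ to MW-3 = (10, 25, -0.21).
∂h/∂x = +0.01900, ∂h/∂y = -0.01600 (det = 100).
|∇h| = √(0.01900² + -0.01600²) = 0.02484

0.0248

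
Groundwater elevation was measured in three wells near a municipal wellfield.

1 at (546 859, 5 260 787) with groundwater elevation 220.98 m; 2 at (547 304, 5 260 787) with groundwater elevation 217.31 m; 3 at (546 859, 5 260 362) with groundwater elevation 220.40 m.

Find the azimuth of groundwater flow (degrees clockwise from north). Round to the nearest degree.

099°

∂h/∂x = (217.31 − 220.98) / (547304 − 546859) = -0.008247
∂h/∂y = (220.40 − 220.98) / (5260362 − 5260787) = +0.001365
Flow direction (−∇h) has components (+0.008247 E, -0.001365 N).
Azimuth = atan2(E, N) = atan2(+0.008247, -0.001365) = 99.4° ≈ 099°.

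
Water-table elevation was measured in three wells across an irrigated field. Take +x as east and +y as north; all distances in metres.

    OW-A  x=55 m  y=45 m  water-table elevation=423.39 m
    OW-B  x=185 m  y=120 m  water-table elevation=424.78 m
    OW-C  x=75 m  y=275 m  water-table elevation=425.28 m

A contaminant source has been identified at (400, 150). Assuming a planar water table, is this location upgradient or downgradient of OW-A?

Taking OW-A as reference: OW-B−OW-A = (130, 75, +1.39); OW-C−OW-A = (20, 230, +1.89).
Solve a·Δx + b·Δy = Δh: det = 130·230 − 20·75 = 28400.
∂h/∂x = [(+1.39)·230 − (+1.89)·75] / 28400 = +0.006266
∂h/∂y = [130·(+1.89) − 20·(+1.39)] / 28400 = +0.007673
Head at (400, 150) = 423.39 + (+0.006266)·(345) + (+0.007673)·(105) = 426.36 m.
That is higher than the 423.39 m at OW-A, so the point is upgradient.

upgradient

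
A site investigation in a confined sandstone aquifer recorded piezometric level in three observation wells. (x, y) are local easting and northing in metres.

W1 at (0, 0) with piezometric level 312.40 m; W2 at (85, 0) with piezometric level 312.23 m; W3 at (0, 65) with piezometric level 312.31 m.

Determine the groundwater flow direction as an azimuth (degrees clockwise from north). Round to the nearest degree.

055°

∂h/∂x = (312.23 − 312.40) / (85 − 0) = -0.002000
∂h/∂y = (312.31 − 312.40) / (65 − 0) = -0.001385
Flow direction (−∇h) has components (+0.002000 E, +0.001385 N).
Azimuth = atan2(E, N) = atan2(+0.002000, +0.001385) = 55.3° ≈ 055°.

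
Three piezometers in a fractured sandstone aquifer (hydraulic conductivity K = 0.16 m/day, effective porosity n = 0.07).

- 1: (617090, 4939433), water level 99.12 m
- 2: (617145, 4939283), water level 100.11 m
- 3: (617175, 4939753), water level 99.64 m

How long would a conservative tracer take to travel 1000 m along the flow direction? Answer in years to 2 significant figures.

91 years

With h = a·x + b·y + c and 1 as origin, the differences give:
  55·a + (-150)·b = +0.99
  85·a + 320·b = +0.52
Eliminate b (×320 and ×(-150), subtract): 30350·a = 394.800 → a = ∂h/∂x = +0.01301
Back-substitute: b = ∂h/∂y = -0.001830.
|∇h| = √(0.01301² + -0.001830²) = 0.01314
Seepage velocity v = K·i/n = 0.16 × 0.01314 / 0.07 = 0.03003 m/day.
t = 1000 / 0.03003 = 3.33e+04 days = 91.2 years.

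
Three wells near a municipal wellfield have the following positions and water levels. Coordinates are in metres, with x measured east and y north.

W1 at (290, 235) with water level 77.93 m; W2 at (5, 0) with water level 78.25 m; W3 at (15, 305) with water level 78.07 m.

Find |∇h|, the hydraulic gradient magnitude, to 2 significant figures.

0.00087

With h = a·x + b·y + c and W1 as origin, the differences give:
  (-285)·a + (-235)·b = +0.32
  (-275)·a + 70·b = +0.14
Eliminate b (×70 and ×(-235), subtract): -84575·a = 55.300 → a = ∂h/∂x = -0.0006539
Back-substitute: b = ∂h/∂y = -0.0005687.
|∇h| = √(-0.0006539² + -0.0005687²) = 0.0008666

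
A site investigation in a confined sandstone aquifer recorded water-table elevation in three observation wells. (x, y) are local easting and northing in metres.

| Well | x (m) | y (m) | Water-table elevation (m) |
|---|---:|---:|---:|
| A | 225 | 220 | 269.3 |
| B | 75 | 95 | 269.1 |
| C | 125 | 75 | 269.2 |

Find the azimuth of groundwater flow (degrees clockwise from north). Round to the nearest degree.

With h = a·x + b·y + c and A as origin, the differences give:
  (-150)·a + (-125)·b = -0.2
  (-100)·a + (-145)·b = -0.1
Eliminate b (×(-145) and ×(-125), subtract): 9250·a = 16.50 → a = ∂h/∂x = +0.001784
Back-substitute: b = ∂h/∂y = -0.0005405.
Flow direction (−∇h) has components (-0.001784 E, +0.0005405 N).
Azimuth = atan2(E, N) = atan2(-0.001784, +0.0005405) = 286.9° ≈ 287°.

287°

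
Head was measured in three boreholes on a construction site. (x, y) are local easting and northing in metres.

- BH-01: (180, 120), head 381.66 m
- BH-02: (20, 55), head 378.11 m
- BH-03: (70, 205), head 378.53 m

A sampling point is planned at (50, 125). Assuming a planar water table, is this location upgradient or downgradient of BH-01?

Differences from BH-01: to BH-02 (Δx, Δy, Δh) = (-160, -65, -3.55); to BH-03 = (-110, 85, -3.13).
Determinant of the coordinate differences = (-160)·85 − (-110)·(-65) = -20750.
∂h/∂x = [(-3.55)·85 − (-3.13)·(-65)] / -20750 = +0.02435
∂h/∂y = [(-160)·(-3.13) − (-110)·(-3.55)] / -20750 = -0.005316
Head at (50, 125) = 381.66 + (+0.02435)·(-130) + (-0.005316)·(5) = 378.47 m.
That is lower than the 381.66 m at BH-01, so the point is downgradient.

downgradient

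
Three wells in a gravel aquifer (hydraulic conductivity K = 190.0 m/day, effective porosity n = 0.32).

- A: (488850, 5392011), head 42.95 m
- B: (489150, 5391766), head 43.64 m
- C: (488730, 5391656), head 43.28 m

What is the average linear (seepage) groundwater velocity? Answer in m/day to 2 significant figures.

1.1 m/day

Three-point gradient (reference A): Δ to B = (300, -245, +0.69), Δ to C = (-120, -355, +0.33).
∂h/∂x = +0.001208, ∂h/∂y = -0.001338 (det = -135900).
|∇h| = √(0.001208² + -0.001338²) = 0.001803
Seepage velocity v = K·i/n = 190.0 × 0.001803 / 0.32 = 1.071 m/day.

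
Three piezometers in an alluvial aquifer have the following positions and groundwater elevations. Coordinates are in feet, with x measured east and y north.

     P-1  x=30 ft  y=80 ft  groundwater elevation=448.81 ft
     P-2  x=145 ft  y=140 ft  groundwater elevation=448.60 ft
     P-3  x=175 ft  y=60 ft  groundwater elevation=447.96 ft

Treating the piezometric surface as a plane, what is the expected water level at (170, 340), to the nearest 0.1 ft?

449.7 ft

With h = a·x + b·y + c and P-1 as origin, the differences give:
  115·a + 60·b = -0.21
  145·a + (-20)·b = -0.85
Eliminate b (×(-20) and ×60, subtract): -11000·a = 55.200 → a = ∂h/∂x = -0.005018
Back-substitute: b = ∂h/∂y = +0.006118.
h(170, 340) = 448.81 + (-0.005018)·(140) + (+0.006118)·(260) = 448.81 -0.703 +1.591 = 449.698 ft.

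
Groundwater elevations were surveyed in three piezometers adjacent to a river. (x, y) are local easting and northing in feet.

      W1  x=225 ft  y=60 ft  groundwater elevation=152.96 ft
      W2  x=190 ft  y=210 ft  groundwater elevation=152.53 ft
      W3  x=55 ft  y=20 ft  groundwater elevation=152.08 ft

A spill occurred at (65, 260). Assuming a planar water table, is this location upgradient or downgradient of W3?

Three-point gradient (reference W1): Δ to W2 = (-35, 150, -0.43), Δ to W3 = (-170, -40, -0.88).
∂h/∂x = +0.005546, ∂h/∂y = -0.001572 (det = 26900).
Head at (65, 260) = 152.96 + (+0.005546)·(-160) + (-0.001572)·(200) = 151.76 ft.
That is lower than the 152.08 ft at W3, so the point is downgradient.

downgradient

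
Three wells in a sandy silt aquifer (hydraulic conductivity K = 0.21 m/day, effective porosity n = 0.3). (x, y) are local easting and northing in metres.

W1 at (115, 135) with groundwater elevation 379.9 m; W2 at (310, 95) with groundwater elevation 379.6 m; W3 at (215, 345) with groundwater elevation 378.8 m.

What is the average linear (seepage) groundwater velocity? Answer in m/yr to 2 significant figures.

1.2 m/yr

With h = a·x + b·y + c and W1 as origin, the differences give:
  195·a + (-40)·b = -0.3
  100·a + 210·b = -1.1
Eliminate b (×210 and ×(-40), subtract): 44950·a = -107.00 → a = ∂h/∂x = -0.002380
Back-substitute: b = ∂h/∂y = -0.004105.
|∇h| = √(-0.002380² + -0.004105²) = 0.004745
Seepage velocity v = K·i/n = 0.21 × 0.004745 / 0.3 = 0.003322 m/day = 1.213 m/yr.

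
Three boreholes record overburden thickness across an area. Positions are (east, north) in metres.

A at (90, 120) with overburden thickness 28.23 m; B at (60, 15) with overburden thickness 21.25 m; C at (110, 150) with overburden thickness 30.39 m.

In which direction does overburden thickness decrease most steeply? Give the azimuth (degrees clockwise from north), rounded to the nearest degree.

With d = a·x + b·y + c and A as origin, the differences give:
  (-30)·a + (-105)·b = -6.98
  20·a + 30·b = +2.16
Eliminate b (×30 and ×(-105), subtract): 1200·a = 17.400 → a = ∂d/∂x = +0.01450
Back-substitute: b = ∂d/∂y = +0.06233.
Steepest decrease is along −∇f: components (-0.01450 E, -0.06233 N).
Azimuth = atan2(-0.01450, -0.06233) = 193.1° ≈ 193°.

193°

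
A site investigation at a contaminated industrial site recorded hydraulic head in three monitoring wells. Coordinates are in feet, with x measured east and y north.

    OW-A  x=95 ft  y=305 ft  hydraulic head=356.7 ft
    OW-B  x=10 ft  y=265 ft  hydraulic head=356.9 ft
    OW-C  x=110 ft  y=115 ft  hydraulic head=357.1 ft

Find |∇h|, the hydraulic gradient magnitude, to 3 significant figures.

0.00257

With h = a·x + b·y + c and OW-A as origin, the differences give:
  (-85)·a + (-40)·b = +0.2
  15·a + (-190)·b = +0.4
Eliminate b (×(-190) and ×(-40), subtract): 16750·a = -22.00 → a = ∂h/∂x = -0.001313
Back-substitute: b = ∂h/∂y = -0.002209.
|∇h| = √(-0.001313² + -0.002209²) = 0.00257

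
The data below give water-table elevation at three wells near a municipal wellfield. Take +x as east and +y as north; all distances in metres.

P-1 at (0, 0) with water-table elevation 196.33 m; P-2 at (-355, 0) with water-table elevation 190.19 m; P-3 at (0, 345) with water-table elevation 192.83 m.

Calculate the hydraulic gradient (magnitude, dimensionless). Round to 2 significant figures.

0.020

∂h/∂x = (190.19 − 196.33) / (-355 − 0) = +0.01730
∂h/∂y = (192.83 − 196.33) / (345 − 0) = -0.01014
|∇h| = √(0.01730² + -0.01014²) = 0.02005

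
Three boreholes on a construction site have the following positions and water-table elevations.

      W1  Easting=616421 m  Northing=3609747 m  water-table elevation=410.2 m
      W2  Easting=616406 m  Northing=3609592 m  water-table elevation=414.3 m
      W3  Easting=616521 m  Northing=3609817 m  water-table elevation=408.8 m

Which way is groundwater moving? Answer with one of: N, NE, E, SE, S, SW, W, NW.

Three-point gradient (reference W1): Δ to W2 = (-15, -155, +4.1), Δ to W3 = (100, 70, -1.4).
∂h/∂x = +0.004844, ∂h/∂y = -0.02692 (det = 14450).
Flow = −∇h = (-0.004844 east, +0.02692 north), which points north.

N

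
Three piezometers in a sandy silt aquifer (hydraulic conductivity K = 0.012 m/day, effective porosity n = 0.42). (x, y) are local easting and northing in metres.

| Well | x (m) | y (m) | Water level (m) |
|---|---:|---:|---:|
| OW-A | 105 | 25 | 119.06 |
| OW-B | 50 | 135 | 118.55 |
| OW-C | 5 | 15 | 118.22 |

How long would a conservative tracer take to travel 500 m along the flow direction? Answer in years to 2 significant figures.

5700 years

With h = a·x + b·y + c and OW-A as origin, the differences give:
  (-55)·a + 110·b = -0.51
  (-100)·a + (-10)·b = -0.84
Eliminate b (×(-10) and ×110, subtract): 11550·a = 97.500 → a = ∂h/∂x = +0.008442
Back-substitute: b = ∂h/∂y = -0.0004156.
|∇h| = √(0.008442² + -0.0004156²) = 0.008452
Seepage velocity v = K·i/n = 0.012 × 0.008452 / 0.42 = 0.0002415 m/day.
t = 500 / 0.0002415 = 2.07e+06 days = 5.67e+03 years.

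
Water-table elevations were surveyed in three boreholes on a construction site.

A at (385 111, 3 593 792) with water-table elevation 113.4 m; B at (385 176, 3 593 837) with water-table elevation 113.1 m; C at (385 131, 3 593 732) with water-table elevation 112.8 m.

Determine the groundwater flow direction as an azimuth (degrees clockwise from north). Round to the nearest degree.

126°

Differences from A: to B (Δx, Δy, Δh) = (65, 45, -0.3); to C = (20, -60, -0.6).
Determinant of the coordinate differences = 65·(-60) − 20·45 = -4800.
∂h/∂x = [(-0.3)·(-60) − (-0.6)·45] / -4800 = -0.009375
∂h/∂y = [65·(-0.6) − 20·(-0.3)] / -4800 = +0.006875
Flow direction (−∇h) has components (+0.009375 E, -0.006875 N).
Azimuth = atan2(E, N) = atan2(+0.009375, -0.006875) = 126.3° ≈ 126°.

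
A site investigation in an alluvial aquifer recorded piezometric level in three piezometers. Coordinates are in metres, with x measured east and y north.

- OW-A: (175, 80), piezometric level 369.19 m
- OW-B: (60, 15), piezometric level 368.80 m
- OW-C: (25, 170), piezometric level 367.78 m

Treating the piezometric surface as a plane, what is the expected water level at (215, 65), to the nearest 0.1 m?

369.5 m

Taking OW-A as reference: OW-B−OW-A = (-115, -65, -0.39); OW-C−OW-A = (-150, 90, -1.41).
Solve a·Δx + b·Δy = Δh: det = (-115)·90 − (-150)·(-65) = -20100.
∂h/∂x = [(-0.39)·90 − (-1.41)·(-65)] / -20100 = +0.006306
∂h/∂y = [(-115)·(-1.41) − (-150)·(-0.39)] / -20100 = -0.005157
h(215, 65) = 369.19 + (+0.006306)·(40) + (-0.005157)·(-15) = 369.19 +0.252 +0.077 = 369.520 m.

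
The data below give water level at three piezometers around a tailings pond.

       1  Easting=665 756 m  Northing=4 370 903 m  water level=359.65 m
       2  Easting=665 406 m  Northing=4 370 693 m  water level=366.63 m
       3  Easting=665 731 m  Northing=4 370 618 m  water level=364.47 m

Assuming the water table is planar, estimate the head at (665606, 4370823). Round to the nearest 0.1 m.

Taking 1 as reference: 2−1 = (-350, -210, +6.98); 3−1 = (-25, -285, +4.82).
Solve a·Δx + b·Δy = Δh: det = (-350)·(-285) − (-25)·(-210) = 94500.
∂h/∂x = [(+6.98)·(-285) − (+4.82)·(-210)] / 94500 = -0.01034
∂h/∂y = [(-350)·(+4.82) − (-25)·(+6.98)] / 94500 = -0.01601
h(665606, 4370823) = 359.65 + (-0.01034)·(-150) + (-0.01601)·(-80) = 359.65 +1.551 +1.280 = 362.481 m.

362.5 m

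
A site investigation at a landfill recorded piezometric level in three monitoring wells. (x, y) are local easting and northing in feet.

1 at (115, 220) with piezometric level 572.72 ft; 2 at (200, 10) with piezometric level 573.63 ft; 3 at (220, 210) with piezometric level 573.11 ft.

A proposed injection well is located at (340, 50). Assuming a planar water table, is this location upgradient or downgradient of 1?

Differences from 1: to 2 (Δx, Δy, Δh) = (85, -210, +0.91); to 3 = (105, -10, +0.39).
Determinant of the coordinate differences = 85·(-10) − 105·(-210) = 21200.
∂h/∂x = [(+0.91)·(-10) − (+0.39)·(-210)] / 21200 = +0.003434
∂h/∂y = [85·(+0.39) − 105·(+0.91)] / 21200 = -0.002943
Head at (340, 50) = 572.72 + (+0.003434)·(225) + (-0.002943)·(-170) = 573.99 ft.
That is higher than the 572.72 ft at 1, so the point is upgradient.

upgradient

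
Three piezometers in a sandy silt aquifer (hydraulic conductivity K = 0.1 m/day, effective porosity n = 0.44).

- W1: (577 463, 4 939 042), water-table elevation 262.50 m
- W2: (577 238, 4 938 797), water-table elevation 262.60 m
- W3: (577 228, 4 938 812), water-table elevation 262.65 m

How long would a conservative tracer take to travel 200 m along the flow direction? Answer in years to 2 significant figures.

Differences from W1: to W2 (Δx, Δy, Δh) = (-225, -245, +0.10); to W3 = (-235, -230, +0.15).
Solve a·Δx + b·Δy = Δh: det = (-225)·(-230) − (-235)·(-245) = -5825.
∂h/∂x = [(+0.10)·(-230) − (+0.15)·(-245)] / -5825 = -0.002361
∂h/∂y = [(-225)·(+0.15) − (-235)·(+0.10)] / -5825 = +0.001760
|∇h| = √(-0.002361² + 0.001760²) = 0.002945
Seepage velocity v = K·i/n = 0.1 × 0.002945 / 0.44 = 0.0006693 m/day.
t = 200 / 0.0006693 = 2.988e+05 days = 818 years.

820 years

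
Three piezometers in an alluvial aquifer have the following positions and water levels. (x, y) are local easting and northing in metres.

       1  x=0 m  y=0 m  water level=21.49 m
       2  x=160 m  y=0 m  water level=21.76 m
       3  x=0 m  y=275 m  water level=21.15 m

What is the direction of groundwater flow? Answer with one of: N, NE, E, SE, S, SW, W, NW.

NW

∂h/∂x = (21.76 − 21.49) / (160 − 0) = +0.001688
∂h/∂y = (21.15 − 21.49) / (275 − 0) = -0.001236
Flow = −∇h = (-0.001688 east, +0.001236 north), which points northwest.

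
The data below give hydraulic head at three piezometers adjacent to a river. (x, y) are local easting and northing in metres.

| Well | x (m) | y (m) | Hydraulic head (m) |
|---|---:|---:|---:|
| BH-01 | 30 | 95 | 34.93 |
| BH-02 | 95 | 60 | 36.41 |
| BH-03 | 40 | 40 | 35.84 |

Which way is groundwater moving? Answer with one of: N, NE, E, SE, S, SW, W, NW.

With h = a·x + b·y + c and BH-01 as origin, the differences give:
  65·a + (-35)·b = +1.48
  10·a + (-55)·b = +0.91
Eliminate b (×(-55) and ×(-35), subtract): -3225·a = -49.550 → a = ∂h/∂x = +0.01536
Back-substitute: b = ∂h/∂y = -0.01375.
Flow = −∇h = (-0.01536 east, +0.01375 north), which points northwest.

NW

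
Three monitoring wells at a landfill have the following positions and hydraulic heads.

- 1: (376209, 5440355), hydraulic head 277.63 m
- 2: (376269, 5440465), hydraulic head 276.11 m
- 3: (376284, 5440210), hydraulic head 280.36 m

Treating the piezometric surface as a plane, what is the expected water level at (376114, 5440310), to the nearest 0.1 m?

277.9 m

With h = a·x + b·y + c and 1 as origin, the differences give:
  60·a + 110·b = -1.52
  75·a + (-145)·b = +2.73
Eliminate b (×(-145) and ×110, subtract): -16950·a = -79.900 → a = ∂h/∂x = +0.004714
Back-substitute: b = ∂h/∂y = -0.01639.
h(376114, 5440310) = 277.63 + (+0.004714)·(-95) + (-0.01639)·(-45) = 277.63 -0.448 +0.738 = 277.920 m.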